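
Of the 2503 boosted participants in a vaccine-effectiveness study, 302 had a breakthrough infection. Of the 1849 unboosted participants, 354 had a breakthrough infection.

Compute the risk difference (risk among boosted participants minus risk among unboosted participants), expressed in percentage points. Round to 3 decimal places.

risk, boosted participants = 302/2503 = 0.1207
risk, unboosted participants = 354/1849 = 0.1915
risk difference = 0.1207 − 0.1915 = -0.0708 → -7.080 percentage points

-7.080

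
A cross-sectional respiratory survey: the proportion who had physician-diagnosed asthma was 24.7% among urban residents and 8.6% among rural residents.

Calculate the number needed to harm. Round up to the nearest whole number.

absolute risk difference = 0.161000
1 / 0.161000 = 6.211 → round up → 7

NNH = 7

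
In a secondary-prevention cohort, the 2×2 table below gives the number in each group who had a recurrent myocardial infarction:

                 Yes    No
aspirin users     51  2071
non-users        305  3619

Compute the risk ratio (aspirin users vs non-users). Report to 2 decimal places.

risk, aspirin users = 51/2122 = 0.02403
risk, non-users = 305/3924 = 0.07773
RR = 0.02403 / 0.07773 = 0.31

0.31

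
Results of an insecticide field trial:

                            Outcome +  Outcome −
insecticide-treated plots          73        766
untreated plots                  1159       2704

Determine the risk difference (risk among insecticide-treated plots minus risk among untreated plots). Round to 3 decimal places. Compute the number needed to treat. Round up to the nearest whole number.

RD = -0.213; NNT = 5

risk, insecticide-treated plots = 73/839 = 0.0870
risk, untreated plots = 1159/3863 = 0.3000
risk difference = 0.0870 − 0.3000 = -0.213
absolute risk difference = 0.213018
1 / 0.213018 = 4.694 → round up → 5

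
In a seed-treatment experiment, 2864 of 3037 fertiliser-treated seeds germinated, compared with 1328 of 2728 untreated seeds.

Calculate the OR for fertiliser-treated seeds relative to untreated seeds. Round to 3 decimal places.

17.452

odds, fertiliser-treated seeds = 2864/173 = 16.5549
odds, untreated seeds = 1328/1400 = 0.9486
OR = 16.5549 / 0.9486 = 17.452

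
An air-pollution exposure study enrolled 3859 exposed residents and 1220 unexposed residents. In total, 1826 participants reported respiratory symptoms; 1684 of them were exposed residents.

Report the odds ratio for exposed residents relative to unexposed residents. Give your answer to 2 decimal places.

exposed residents without the outcome: 3859 − 1684 = 2175
unexposed residents with the outcome: 1826 − 1684 = 142
unexposed residents without the outcome: 1220 − 142 = 1078
OR = (1684 × 1078) / (2175 × 142) = 1815352/308850 ≈ 5.88

OR = 5.88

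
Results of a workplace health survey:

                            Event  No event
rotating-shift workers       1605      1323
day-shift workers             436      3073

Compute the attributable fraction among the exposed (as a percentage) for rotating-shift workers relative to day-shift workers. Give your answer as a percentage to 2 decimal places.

AR% = 77.33%

risk, rotating-shift workers = 1605/2928 = 0.5482
risk, day-shift workers = 436/3509 = 0.1243
AR% = (0.5482 − 0.1243) / 0.5482 = 0.7733 → 77.33%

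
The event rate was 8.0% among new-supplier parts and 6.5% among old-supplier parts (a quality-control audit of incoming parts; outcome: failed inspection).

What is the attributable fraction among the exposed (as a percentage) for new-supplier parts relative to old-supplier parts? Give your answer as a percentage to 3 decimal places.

AR% = (0.0800 − 0.0650) / 0.0800 = 0.1875 → 18.750%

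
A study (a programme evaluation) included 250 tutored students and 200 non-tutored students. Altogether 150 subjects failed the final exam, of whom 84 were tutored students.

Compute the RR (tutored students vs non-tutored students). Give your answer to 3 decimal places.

RR: 1.018

tutored students without the outcome: 250 − 84 = 166
non-tutored students with the outcome: 150 − 84 = 66
non-tutored students without the outcome: 200 − 66 = 134
risk, tutored students = 84/250 = 0.3360
risk, non-tutored students = 66/200 = 0.3300
RR = 0.3360 / 0.3300 = 1.018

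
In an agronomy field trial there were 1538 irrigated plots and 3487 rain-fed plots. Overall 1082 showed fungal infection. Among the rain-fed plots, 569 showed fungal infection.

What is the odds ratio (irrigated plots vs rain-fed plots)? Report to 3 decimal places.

2.567

irrigated plots with the outcome: 1082 − 569 = 513
irrigated plots without the outcome: 1538 − 513 = 1025
rain-fed plots without the outcome: 3487 − 569 = 2918
odds, irrigated plots = 513/1025 = 0.5005
odds, rain-fed plots = 569/2918 = 0.1950
OR = 0.5005 / 0.1950 = 2.567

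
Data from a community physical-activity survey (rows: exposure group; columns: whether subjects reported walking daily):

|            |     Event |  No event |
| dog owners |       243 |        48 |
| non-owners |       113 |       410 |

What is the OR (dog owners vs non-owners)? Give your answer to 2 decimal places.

OR = (243 × 410) / (48 × 113) = 99630/5424 ≈ 18.37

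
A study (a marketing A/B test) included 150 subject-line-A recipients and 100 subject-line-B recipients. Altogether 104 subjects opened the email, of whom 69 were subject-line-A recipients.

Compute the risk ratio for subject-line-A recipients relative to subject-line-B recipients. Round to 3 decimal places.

RR ≈ 1.314

subject-line-A recipients without the outcome: 150 − 69 = 81
subject-line-B recipients with the outcome: 104 − 69 = 35
subject-line-B recipients without the outcome: 100 − 35 = 65
risk, subject-line-A recipients = 69/150 = 0.4600
risk, subject-line-B recipients = 35/100 = 0.3500
RR = 0.4600 / 0.3500 = 1.314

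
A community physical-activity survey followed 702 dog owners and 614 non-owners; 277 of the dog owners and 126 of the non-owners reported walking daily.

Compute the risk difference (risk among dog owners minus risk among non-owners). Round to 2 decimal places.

risk, dog owners = 277/702 = 0.3946
risk, non-owners = 126/614 = 0.2052
risk difference = 0.3946 − 0.2052 = 0.19

RD = 0.19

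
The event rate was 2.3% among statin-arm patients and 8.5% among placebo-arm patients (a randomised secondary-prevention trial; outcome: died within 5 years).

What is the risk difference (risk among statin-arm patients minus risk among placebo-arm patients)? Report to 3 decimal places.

risk difference = 0.02300 − 0.08500 = -0.062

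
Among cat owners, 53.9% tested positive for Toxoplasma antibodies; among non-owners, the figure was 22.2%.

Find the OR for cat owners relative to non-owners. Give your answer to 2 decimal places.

odds, cat owners = 0.5390/0.4610 = 1.1692
odds, non-owners = 0.2220/0.7780 = 0.2853
OR = 1.1692 / 0.2853 = 4.10

4.10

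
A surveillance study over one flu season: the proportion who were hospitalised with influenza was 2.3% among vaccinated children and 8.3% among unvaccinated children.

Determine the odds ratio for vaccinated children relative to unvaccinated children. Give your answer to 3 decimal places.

0.260

odds, vaccinated children = 0.02300/0.97700 = 0.02354
odds, unvaccinated children = 0.08300/0.91700 = 0.09051
OR = 0.02354 / 0.09051 = 0.260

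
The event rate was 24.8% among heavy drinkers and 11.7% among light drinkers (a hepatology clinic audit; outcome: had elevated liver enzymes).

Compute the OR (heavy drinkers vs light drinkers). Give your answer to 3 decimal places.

odds, heavy drinkers = 0.2480/0.7520 = 0.3298
odds, light drinkers = 0.1170/0.8830 = 0.1325
OR = 0.3298 / 0.1325 = 2.489

OR ≈ 2.489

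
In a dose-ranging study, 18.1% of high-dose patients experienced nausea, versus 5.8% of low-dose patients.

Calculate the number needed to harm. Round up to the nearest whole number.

absolute risk difference = 0.123000
1 / 0.123000 = 8.130 → round up → 9

NNH: 9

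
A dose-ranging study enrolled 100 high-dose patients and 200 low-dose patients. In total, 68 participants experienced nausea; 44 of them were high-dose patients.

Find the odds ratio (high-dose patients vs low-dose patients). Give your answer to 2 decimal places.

5.76

high-dose patients without the outcome: 100 − 44 = 56
low-dose patients with the outcome: 68 − 44 = 24
low-dose patients without the outcome: 200 − 24 = 176
OR = (44 × 176) / (56 × 24) = 7744/1344 ≈ 5.76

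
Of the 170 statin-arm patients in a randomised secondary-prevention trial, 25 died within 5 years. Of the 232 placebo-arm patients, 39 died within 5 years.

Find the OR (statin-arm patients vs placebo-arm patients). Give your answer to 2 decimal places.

0.85

odds, statin-arm patients = 25/145 = 0.1724
odds, placebo-arm patients = 39/193 = 0.2021
OR = 0.1724 / 0.2021 = 0.85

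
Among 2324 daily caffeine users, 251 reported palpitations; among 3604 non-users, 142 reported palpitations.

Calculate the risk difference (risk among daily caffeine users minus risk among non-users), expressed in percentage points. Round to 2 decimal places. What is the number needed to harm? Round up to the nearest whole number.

RD = 6.86; NNH = 15

risk, daily caffeine users = 251/2324 = 0.10800
risk, non-users = 142/3604 = 0.03940
risk difference = 0.10800 − 0.03940 = 0.06860 → 6.86 percentage points
absolute risk difference = 0.068603
1 / 0.068603 = 14.577 → round up → 15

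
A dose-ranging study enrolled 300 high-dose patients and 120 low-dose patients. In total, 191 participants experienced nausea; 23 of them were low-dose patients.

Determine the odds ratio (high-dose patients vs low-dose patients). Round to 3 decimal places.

high-dose patients with the outcome: 191 − 23 = 168
high-dose patients without the outcome: 300 − 168 = 132
low-dose patients without the outcome: 120 − 23 = 97
OR = (168 × 97) / (132 × 23) = 16296/3036 ≈ 5.368

5.368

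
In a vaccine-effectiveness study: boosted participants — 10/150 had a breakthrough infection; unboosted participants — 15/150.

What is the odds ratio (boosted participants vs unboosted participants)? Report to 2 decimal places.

OR = (10 × 135) / (140 × 15) = 1350/2100 ≈ 0.64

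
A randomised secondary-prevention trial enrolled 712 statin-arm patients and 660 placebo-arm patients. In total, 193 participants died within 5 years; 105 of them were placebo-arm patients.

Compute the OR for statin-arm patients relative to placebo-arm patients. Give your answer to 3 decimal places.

statin-arm patients with the outcome: 193 − 105 = 88
statin-arm patients without the outcome: 712 − 88 = 624
placebo-arm patients without the outcome: 660 − 105 = 555
OR = (88 × 555) / (624 × 105) = 48840/65520 ≈ 0.745

0.745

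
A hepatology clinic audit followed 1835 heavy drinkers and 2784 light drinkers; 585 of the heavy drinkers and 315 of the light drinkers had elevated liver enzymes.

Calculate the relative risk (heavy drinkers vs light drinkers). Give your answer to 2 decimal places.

RR: 2.82

risk, heavy drinkers = 585/1835 = 0.3188
risk, light drinkers = 315/2784 = 0.1131
RR = 0.3188 / 0.1131 = 2.82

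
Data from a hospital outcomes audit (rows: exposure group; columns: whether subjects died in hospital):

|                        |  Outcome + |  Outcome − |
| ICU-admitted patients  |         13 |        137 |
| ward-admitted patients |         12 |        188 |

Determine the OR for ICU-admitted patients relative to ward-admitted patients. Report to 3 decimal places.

odds, ICU-admitted patients = 13/137 = 0.0949
odds, ward-admitted patients = 12/188 = 0.0638
OR = 0.0949 / 0.0638 = 1.487

OR: 1.487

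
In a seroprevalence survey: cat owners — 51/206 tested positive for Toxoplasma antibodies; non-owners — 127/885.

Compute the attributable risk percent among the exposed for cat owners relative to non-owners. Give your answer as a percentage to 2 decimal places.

42.04%

risk, cat owners = 51/206 = 0.2476
risk, non-owners = 127/885 = 0.1435
AR% = (0.2476 − 0.1435) / 0.2476 = 0.4204 → 42.04%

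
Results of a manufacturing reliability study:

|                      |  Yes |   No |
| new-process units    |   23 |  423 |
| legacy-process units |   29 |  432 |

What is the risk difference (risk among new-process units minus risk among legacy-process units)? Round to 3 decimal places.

-0.011

risk, new-process units = 23/446 = 0.0516
risk, legacy-process units = 29/461 = 0.0629
risk difference = 0.0516 − 0.0629 = -0.011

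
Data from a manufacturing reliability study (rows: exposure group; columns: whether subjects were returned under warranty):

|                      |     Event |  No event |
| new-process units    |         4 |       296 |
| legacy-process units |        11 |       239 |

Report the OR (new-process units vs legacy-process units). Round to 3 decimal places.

OR = (4 × 239) / (296 × 11) = 956/3256 ≈ 0.294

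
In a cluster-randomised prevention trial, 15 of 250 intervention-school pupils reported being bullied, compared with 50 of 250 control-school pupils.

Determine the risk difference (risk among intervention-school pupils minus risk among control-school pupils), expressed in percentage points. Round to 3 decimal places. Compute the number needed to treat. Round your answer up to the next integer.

risk, intervention-school pupils = 15/250 = 0.0600
risk, control-school pupils = 50/250 = 0.2000
risk difference = 0.0600 − 0.2000 = -0.1400 → -14.000 percentage points
absolute risk difference = 0.140000
1 / 0.140000 = 7.143 → round up → 8

RD = -14.000; NNT = 8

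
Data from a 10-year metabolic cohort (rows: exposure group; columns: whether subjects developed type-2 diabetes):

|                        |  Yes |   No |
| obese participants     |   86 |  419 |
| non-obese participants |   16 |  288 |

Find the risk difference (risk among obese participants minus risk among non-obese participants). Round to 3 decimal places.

0.118

risk, obese participants = 86/505 = 0.1703
risk, non-obese participants = 16/304 = 0.0526
risk difference = 0.1703 − 0.0526 = 0.118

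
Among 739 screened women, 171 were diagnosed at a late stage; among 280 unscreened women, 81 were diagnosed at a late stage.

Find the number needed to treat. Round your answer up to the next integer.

risk, screened women = 171/739 = 0.231394
risk, unscreened women = 81/280 = 0.289286
absolute risk difference = 0.057892
1 / 0.057892 = 17.274 → round up → 18

18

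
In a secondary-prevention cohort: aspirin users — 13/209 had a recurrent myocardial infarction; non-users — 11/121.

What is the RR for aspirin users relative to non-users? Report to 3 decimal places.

risk, aspirin users = 13/209 = 0.0622
risk, non-users = 11/121 = 0.0909
RR = 0.0622 / 0.0909 = 0.684

0.684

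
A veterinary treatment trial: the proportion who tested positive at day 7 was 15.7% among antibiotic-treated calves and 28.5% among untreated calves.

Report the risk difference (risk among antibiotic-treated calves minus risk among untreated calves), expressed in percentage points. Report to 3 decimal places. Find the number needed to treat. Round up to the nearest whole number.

risk difference = 0.1570 − 0.2850 = -0.1280 → -12.800 percentage points
absolute risk difference = 0.128000
1 / 0.128000 = 7.812 → round up → 8

RD = -12.800; NNT = 8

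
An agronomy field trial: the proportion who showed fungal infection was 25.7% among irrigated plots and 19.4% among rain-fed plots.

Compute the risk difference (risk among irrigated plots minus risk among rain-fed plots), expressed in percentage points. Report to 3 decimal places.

RD: 6.300

risk difference = 0.2570 − 0.1940 = 0.0630 → 6.300 percentage points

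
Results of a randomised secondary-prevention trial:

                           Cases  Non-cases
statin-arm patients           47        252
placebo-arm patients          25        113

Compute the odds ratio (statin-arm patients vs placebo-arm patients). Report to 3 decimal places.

OR ≈ 0.843

odds, statin-arm patients = 47/252 = 0.1865
odds, placebo-arm patients = 25/113 = 0.2212
OR = 0.1865 / 0.2212 = 0.843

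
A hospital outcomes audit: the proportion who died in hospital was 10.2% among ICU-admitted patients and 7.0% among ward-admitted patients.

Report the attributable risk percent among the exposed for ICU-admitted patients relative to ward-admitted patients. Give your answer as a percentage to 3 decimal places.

AR% = (0.1020 − 0.0700) / 0.1020 = 0.3137 → 31.373%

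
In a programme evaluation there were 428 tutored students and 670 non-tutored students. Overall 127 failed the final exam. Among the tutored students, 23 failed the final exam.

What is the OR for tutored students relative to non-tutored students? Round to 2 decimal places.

0.31

tutored students without the outcome: 428 − 23 = 405
non-tutored students with the outcome: 127 − 23 = 104
non-tutored students without the outcome: 670 − 104 = 566
odds, tutored students = 23/405 = 0.0568
odds, non-tutored students = 104/566 = 0.1837
OR = 0.0568 / 0.1837 = 0.31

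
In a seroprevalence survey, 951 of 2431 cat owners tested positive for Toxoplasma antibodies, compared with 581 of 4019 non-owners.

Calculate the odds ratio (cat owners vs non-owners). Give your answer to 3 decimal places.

OR = (951 × 3438) / (1480 × 581) = 3269538/859880 ≈ 3.802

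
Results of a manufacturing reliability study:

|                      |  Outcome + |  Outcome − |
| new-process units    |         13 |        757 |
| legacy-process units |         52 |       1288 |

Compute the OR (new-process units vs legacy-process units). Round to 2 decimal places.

0.43

odds, new-process units = 13/757 = 0.01717
odds, legacy-process units = 52/1288 = 0.04037
OR = 0.01717 / 0.04037 = 0.43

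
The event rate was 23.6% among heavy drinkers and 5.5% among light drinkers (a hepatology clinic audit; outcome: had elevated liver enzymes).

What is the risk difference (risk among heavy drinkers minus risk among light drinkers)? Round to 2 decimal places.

risk difference = 0.2360 − 0.0550 = 0.18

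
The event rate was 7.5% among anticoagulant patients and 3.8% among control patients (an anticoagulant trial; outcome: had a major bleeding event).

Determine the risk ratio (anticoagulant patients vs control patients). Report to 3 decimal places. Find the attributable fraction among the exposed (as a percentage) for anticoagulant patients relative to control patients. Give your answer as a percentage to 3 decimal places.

RR = 0.07500 / 0.03800 = 1.974
AR% = (0.07500 − 0.03800) / 0.07500 = 0.4933 → 49.333%

RR = 1.974; AR% = 49.333%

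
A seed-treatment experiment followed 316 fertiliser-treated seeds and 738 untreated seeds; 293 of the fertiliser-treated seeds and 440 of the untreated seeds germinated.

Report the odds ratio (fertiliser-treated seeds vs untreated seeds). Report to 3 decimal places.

OR = (293 × 298) / (23 × 440) = 87314/10120 ≈ 8.628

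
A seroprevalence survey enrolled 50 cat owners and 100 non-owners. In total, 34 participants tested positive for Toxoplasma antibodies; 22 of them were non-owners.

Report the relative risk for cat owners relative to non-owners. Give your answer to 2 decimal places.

RR ≈ 1.09

cat owners with the outcome: 34 − 22 = 12
cat owners without the outcome: 50 − 12 = 38
non-owners without the outcome: 100 − 22 = 78
risk, cat owners = 12/50 = 0.2400
risk, non-owners = 22/100 = 0.2200
RR = 0.2400 / 0.2200 = 1.09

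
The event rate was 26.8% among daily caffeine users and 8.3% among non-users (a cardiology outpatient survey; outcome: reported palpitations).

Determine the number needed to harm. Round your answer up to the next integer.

absolute risk difference = 0.185000
1 / 0.185000 = 5.405 → round up → 6

6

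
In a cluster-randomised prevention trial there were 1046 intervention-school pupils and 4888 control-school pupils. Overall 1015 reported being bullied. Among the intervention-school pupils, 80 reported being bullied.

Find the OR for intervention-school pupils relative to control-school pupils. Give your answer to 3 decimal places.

intervention-school pupils without the outcome: 1046 − 80 = 966
control-school pupils with the outcome: 1015 − 80 = 935
control-school pupils without the outcome: 4888 − 935 = 3953
OR = (80 × 3953) / (966 × 935) = 316240/903210 ≈ 0.350

OR = 0.350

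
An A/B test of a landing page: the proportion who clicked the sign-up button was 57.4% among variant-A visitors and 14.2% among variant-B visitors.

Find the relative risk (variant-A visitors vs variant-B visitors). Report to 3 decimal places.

RR = 0.5740 / 0.1420 = 4.042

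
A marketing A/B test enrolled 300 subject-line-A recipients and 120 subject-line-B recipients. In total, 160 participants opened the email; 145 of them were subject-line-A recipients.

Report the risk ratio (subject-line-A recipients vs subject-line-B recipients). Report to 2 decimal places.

RR ≈ 3.87

subject-line-A recipients without the outcome: 300 − 145 = 155
subject-line-B recipients with the outcome: 160 − 145 = 15
subject-line-B recipients without the outcome: 120 − 15 = 105
risk, subject-line-A recipients = 145/300 = 0.4833
risk, subject-line-B recipients = 15/120 = 0.1250
RR = 0.4833 / 0.1250 = 3.87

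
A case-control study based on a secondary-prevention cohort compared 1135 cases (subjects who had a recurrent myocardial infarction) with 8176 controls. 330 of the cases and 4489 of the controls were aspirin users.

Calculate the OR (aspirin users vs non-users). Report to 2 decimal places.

OR = (330 × 3687) / (4489 × 805) = 1216710/3613645 ≈ 0.34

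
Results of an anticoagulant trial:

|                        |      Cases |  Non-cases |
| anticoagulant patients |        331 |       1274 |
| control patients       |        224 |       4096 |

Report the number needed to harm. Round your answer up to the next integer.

7

risk, anticoagulant patients = 331/1605 = 0.206231
risk, control patients = 224/4320 = 0.051852
absolute risk difference = 0.154379
1 / 0.154379 = 6.478 → round up → 7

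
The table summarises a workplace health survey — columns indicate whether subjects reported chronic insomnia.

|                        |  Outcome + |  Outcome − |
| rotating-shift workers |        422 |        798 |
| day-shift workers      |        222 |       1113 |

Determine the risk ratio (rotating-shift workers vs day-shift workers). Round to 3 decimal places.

2.080

risk, rotating-shift workers = 422/1220 = 0.3459
risk, day-shift workers = 222/1335 = 0.1663
RR = 0.3459 / 0.1663 = 2.080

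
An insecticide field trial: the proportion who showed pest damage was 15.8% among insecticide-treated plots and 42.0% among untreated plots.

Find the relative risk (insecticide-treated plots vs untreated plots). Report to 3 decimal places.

RR = 0.1580 / 0.4200 = 0.376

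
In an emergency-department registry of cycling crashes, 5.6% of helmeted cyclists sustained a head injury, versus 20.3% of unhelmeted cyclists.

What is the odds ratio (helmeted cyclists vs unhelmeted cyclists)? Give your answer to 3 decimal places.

OR = 0.233

odds, helmeted cyclists = 0.0560/0.9440 = 0.0593
odds, unhelmeted cyclists = 0.2030/0.7970 = 0.2547
OR = 0.0593 / 0.2547 = 0.233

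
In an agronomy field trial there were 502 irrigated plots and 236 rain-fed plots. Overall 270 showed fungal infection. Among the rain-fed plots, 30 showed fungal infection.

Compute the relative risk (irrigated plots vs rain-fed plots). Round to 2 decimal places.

3.76

irrigated plots with the outcome: 270 − 30 = 240
irrigated plots without the outcome: 502 − 240 = 262
rain-fed plots without the outcome: 236 − 30 = 206
risk, irrigated plots = 240/502 = 0.4781
risk, rain-fed plots = 30/236 = 0.1271
RR = 0.4781 / 0.1271 = 3.76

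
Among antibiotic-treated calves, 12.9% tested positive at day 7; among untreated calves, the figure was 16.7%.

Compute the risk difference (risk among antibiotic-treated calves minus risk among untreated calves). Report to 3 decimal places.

risk difference = 0.1290 − 0.1670 = -0.038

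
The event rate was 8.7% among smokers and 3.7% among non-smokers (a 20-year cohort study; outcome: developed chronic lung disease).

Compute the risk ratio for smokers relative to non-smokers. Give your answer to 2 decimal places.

RR = 0.08700 / 0.03700 = 2.35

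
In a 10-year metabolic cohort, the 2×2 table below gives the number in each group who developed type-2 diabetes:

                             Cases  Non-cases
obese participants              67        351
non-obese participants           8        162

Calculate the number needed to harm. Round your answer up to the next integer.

risk, obese participants = 67/418 = 0.160287
risk, non-obese participants = 8/170 = 0.047059
absolute risk difference = 0.113228
1 / 0.113228 = 8.832 → round up → 9

NNH: 9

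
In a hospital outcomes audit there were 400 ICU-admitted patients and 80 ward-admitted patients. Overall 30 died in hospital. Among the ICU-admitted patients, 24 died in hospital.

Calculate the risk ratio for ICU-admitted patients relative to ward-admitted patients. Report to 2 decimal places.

ICU-admitted patients without the outcome: 400 − 24 = 376
ward-admitted patients with the outcome: 30 − 24 = 6
ward-admitted patients without the outcome: 80 − 6 = 74
risk, ICU-admitted patients = 24/400 = 0.0600
risk, ward-admitted patients = 6/80 = 0.0750
RR = 0.0600 / 0.0750 = 0.80

0.80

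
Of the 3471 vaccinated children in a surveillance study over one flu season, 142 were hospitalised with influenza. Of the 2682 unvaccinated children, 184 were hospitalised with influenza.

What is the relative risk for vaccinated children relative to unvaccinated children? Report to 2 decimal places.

0.60

risk, vaccinated children = 142/3471 = 0.04091
risk, unvaccinated children = 184/2682 = 0.06861
RR = 0.04091 / 0.06861 = 0.60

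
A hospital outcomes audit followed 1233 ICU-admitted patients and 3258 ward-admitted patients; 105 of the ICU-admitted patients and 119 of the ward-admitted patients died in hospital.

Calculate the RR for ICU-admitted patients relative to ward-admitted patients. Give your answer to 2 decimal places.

RR ≈ 2.33

risk, ICU-admitted patients = 105/1233 = 0.08516
risk, ward-admitted patients = 119/3258 = 0.03653
RR = 0.08516 / 0.03653 = 2.33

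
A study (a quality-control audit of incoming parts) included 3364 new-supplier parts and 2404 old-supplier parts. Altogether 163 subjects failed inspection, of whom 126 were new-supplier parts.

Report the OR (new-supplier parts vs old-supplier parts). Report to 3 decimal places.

OR = 2.489

new-supplier parts without the outcome: 3364 − 126 = 3238
old-supplier parts with the outcome: 163 − 126 = 37
old-supplier parts without the outcome: 2404 − 37 = 2367
OR = (126 × 2367) / (3238 × 37) = 298242/119806 ≈ 2.489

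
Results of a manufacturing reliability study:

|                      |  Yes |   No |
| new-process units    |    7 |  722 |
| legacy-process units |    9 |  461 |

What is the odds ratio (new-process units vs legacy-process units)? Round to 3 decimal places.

OR = (7 × 461) / (722 × 9) = 3227/6498 ≈ 0.497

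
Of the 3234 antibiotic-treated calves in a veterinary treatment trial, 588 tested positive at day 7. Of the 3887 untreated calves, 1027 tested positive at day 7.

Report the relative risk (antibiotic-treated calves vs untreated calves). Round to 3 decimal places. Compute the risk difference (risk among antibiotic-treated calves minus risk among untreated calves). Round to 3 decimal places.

risk, antibiotic-treated calves = 588/3234 = 0.1818
risk, untreated calves = 1027/3887 = 0.2642
RR = 0.1818 / 0.2642 = 0.688
risk difference = 0.1818 − 0.2642 = -0.082

RR = 0.688; RD = -0.082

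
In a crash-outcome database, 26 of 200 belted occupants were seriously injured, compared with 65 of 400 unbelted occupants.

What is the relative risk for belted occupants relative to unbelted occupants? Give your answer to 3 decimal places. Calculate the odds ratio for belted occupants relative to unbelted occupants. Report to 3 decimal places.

risk, belted occupants = 26/200 = 0.1300
risk, unbelted occupants = 65/400 = 0.1625
RR = 0.1300 / 0.1625 = 0.800
OR = (26 × 335) / (174 × 65) = 8710/11310 ≈ 0.770

RR = 0.800; OR = 0.770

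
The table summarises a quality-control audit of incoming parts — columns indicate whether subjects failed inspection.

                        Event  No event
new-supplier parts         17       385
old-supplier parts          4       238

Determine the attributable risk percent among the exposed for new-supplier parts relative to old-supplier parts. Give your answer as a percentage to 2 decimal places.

AR% ≈ 60.91%

risk, new-supplier parts = 17/402 = 0.04229
risk, old-supplier parts = 4/242 = 0.01653
AR% = (0.04229 − 0.01653) / 0.04229 = 0.6091 → 60.91%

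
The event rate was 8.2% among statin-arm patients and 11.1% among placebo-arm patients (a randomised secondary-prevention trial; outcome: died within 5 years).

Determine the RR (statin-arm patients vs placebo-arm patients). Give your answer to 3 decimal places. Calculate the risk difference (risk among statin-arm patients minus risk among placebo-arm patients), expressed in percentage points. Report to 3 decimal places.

RR = 0.739; RD = -2.900

RR = 0.0820 / 0.1110 = 0.739
risk difference = 0.0820 − 0.1110 = -0.0290 → -2.900 percentage points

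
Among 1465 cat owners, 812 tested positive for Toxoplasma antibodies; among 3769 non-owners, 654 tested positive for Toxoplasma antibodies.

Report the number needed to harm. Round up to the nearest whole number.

risk, cat owners = 812/1465 = 0.554266
risk, non-owners = 654/3769 = 0.173521
absolute risk difference = 0.380745
1 / 0.380745 = 2.626 → round up → 3

3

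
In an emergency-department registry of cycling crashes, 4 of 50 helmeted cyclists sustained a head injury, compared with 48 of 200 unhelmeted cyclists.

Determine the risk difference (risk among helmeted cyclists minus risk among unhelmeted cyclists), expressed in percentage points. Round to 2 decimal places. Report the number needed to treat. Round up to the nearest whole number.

RD = -16.00; NNT = 7

risk, helmeted cyclists = 4/50 = 0.0800
risk, unhelmeted cyclists = 48/200 = 0.2400
risk difference = 0.0800 − 0.2400 = -0.1600 → -16.00 percentage points
absolute risk difference = 0.160000
1 / 0.160000 = 6.250 → round up → 7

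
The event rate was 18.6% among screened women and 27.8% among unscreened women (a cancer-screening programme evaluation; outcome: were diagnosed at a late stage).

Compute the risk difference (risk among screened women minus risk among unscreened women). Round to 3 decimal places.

risk difference = 0.1860 − 0.2780 = -0.092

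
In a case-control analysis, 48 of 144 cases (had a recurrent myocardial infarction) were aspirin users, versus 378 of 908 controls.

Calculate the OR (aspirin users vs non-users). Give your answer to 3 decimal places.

OR = (48 × 530) / (378 × 96) = 25440/36288 ≈ 0.701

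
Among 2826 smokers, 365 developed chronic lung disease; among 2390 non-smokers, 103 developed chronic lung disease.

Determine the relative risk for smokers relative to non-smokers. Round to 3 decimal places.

RR = 2.997

risk, smokers = 365/2826 = 0.12916
risk, non-smokers = 103/2390 = 0.04310
RR = 0.12916 / 0.04310 = 2.997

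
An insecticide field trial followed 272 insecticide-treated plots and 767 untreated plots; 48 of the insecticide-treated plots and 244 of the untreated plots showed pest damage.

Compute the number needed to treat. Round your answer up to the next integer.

risk, insecticide-treated plots = 48/272 = 0.176471
risk, untreated plots = 244/767 = 0.318123
absolute risk difference = 0.141652
1 / 0.141652 = 7.060 → round up → 8

NNT: 8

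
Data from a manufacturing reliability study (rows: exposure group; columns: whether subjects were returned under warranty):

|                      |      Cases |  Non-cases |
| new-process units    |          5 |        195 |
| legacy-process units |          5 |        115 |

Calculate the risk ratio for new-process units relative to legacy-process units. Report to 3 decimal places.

risk, new-process units = 5/200 = 0.02500
risk, legacy-process units = 5/120 = 0.04167
RR = 0.02500 / 0.04167 = 0.600

0.600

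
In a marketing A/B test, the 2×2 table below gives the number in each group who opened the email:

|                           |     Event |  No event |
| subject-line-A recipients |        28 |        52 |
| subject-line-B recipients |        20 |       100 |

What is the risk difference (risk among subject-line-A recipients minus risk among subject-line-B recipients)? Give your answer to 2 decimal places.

RD = 0.18

risk, subject-line-A recipients = 28/80 = 0.3500
risk, subject-line-B recipients = 20/120 = 0.1667
risk difference = 0.3500 − 0.1667 = 0.18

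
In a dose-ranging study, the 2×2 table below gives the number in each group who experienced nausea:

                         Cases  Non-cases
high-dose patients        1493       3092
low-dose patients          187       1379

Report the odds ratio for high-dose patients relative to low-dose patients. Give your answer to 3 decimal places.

OR = (1493 × 1379) / (3092 × 187) = 2058847/578204 ≈ 3.561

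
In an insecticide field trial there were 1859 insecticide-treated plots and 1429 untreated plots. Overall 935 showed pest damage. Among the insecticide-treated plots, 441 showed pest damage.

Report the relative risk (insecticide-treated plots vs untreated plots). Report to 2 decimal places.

RR = 0.69

insecticide-treated plots without the outcome: 1859 − 441 = 1418
untreated plots with the outcome: 935 − 441 = 494
untreated plots without the outcome: 1429 − 494 = 935
risk, insecticide-treated plots = 441/1859 = 0.2372
risk, untreated plots = 494/1429 = 0.3457
RR = 0.2372 / 0.3457 = 0.69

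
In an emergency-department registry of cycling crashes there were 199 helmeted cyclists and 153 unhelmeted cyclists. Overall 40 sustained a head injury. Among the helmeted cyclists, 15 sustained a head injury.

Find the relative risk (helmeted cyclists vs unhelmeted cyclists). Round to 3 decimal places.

RR: 0.461

helmeted cyclists without the outcome: 199 − 15 = 184
unhelmeted cyclists with the outcome: 40 − 15 = 25
unhelmeted cyclists without the outcome: 153 − 25 = 128
risk, helmeted cyclists = 15/199 = 0.0754
risk, unhelmeted cyclists = 25/153 = 0.1634
RR = 0.0754 / 0.1634 = 0.461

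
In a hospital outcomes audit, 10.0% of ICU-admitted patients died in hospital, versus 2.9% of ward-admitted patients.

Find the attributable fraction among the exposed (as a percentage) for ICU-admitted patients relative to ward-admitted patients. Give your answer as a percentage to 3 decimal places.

AR% = (0.10000 − 0.02900) / 0.10000 = 0.7100 → 71.000%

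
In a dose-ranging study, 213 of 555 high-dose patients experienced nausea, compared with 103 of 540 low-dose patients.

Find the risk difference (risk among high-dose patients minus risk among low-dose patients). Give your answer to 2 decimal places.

risk, high-dose patients = 213/555 = 0.3838
risk, low-dose patients = 103/540 = 0.1907
risk difference = 0.3838 − 0.1907 = 0.19

RD = 0.19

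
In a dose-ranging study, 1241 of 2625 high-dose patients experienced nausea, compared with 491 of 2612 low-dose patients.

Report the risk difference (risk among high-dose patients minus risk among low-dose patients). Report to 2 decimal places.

risk, high-dose patients = 1241/2625 = 0.4728
risk, low-dose patients = 491/2612 = 0.1880
risk difference = 0.4728 − 0.1880 = 0.28

RD = 0.28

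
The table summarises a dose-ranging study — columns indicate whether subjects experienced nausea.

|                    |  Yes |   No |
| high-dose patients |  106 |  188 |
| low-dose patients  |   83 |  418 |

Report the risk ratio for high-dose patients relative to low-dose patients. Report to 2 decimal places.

RR ≈ 2.18

risk, high-dose patients = 106/294 = 0.3605
risk, low-dose patients = 83/501 = 0.1657
RR = 0.3605 / 0.1657 = 2.18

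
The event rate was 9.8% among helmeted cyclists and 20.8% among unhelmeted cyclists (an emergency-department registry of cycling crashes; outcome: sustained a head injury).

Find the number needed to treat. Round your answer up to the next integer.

absolute risk difference = 0.110000
1 / 0.110000 = 9.091 → round up → 10

NNT ≈ 10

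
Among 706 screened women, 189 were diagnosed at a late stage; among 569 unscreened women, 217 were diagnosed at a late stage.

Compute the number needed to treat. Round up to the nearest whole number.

risk, screened women = 189/706 = 0.267705
risk, unscreened women = 217/569 = 0.381371
absolute risk difference = 0.113665
1 / 0.113665 = 8.798 → round up → 9

NNT: 9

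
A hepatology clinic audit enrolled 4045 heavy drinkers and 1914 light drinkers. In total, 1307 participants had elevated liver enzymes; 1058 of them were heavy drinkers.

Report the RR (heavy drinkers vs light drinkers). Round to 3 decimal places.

heavy drinkers without the outcome: 4045 − 1058 = 2987
light drinkers with the outcome: 1307 − 1058 = 249
light drinkers without the outcome: 1914 − 249 = 1665
risk, heavy drinkers = 1058/4045 = 0.2616
risk, light drinkers = 249/1914 = 0.1301
RR = 0.2616 / 0.1301 = 2.011

RR ≈ 2.011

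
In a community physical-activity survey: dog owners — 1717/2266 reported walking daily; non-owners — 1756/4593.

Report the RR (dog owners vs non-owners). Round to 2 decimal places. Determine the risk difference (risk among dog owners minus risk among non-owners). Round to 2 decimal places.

risk, dog owners = 1717/2266 = 0.7577
risk, non-owners = 1756/4593 = 0.3823
RR = 0.7577 / 0.3823 = 1.98
risk difference = 0.7577 − 0.3823 = 0.38

RR = 1.98; RD = 0.38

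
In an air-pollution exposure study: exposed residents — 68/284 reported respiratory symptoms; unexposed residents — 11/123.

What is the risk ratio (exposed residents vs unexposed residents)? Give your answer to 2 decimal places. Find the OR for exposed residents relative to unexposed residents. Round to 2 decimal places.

RR = 2.68; OR = 3.21

risk, exposed residents = 68/284 = 0.2394
risk, unexposed residents = 11/123 = 0.0894
RR = 0.2394 / 0.0894 = 2.68
odds, exposed residents = 68/216 = 0.3148
odds, unexposed residents = 11/112 = 0.0982
OR = 0.3148 / 0.0982 = 3.21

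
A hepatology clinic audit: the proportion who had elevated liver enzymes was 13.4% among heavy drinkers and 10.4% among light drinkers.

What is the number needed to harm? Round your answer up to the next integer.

absolute risk difference = 0.030000
1 / 0.030000 = 33.333 → round up → 34

NNH: 34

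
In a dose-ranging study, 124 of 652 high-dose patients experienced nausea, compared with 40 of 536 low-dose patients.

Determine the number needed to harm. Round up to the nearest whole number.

9

risk, high-dose patients = 124/652 = 0.190184
risk, low-dose patients = 40/536 = 0.074627
absolute risk difference = 0.115557
1 / 0.115557 = 8.654 → round up → 9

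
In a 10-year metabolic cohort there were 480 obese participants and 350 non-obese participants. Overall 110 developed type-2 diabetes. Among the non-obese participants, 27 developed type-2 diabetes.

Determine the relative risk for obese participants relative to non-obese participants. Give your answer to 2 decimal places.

RR = 2.24

obese participants with the outcome: 110 − 27 = 83
obese participants without the outcome: 480 − 83 = 397
non-obese participants without the outcome: 350 − 27 = 323
risk, obese participants = 83/480 = 0.1729
risk, non-obese participants = 27/350 = 0.0771
RR = 0.1729 / 0.0771 = 2.24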